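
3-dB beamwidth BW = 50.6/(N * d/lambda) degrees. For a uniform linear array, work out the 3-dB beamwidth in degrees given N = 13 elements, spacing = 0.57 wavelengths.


BW = 50.6 / (13 * 0.57) = 50.6 / 7.41 = 6.83

6.83 deg


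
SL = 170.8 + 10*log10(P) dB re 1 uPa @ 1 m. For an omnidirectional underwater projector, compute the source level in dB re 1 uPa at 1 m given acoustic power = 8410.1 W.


SL = 170.8 + 10*log10(8410.1) = 170.8 + 39.25 = 210.05

210.05 dB


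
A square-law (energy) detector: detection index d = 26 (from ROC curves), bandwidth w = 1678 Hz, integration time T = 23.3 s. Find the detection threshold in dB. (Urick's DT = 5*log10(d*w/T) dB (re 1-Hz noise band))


16.36 dB


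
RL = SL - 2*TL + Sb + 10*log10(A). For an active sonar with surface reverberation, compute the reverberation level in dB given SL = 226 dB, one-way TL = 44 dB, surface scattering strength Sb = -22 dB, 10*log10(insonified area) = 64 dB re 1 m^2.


RL = SL - 2*TL + Sb + 10*log10(A) = 226 - 2*44 + (-22) + 64 = 180

180 dB


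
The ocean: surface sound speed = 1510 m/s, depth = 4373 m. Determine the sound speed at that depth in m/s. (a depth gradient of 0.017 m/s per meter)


c = 1510 + 0.017 * 4373 = 1584.341

1584.341 m/s


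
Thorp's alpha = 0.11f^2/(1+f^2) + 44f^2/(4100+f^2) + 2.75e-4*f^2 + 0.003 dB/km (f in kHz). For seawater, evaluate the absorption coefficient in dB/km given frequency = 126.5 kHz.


f^2 = 16002.25
alpha = 0.11*16002.25/(1+16002.25) + 44*16002.25/(4100+16002.25) + 2.75e-4*16002.25 + 0.003 = 39.539

39.539 dB/km


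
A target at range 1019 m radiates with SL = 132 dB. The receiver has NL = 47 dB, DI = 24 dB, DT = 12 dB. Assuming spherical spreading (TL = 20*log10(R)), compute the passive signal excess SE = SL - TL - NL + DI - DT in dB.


Step 1: TL = 20*log10(1019) = 60.16 dB
Step 2: SE = 132 - 60.16 - 47 + 24 - 12 = 36.84

36.84 dB


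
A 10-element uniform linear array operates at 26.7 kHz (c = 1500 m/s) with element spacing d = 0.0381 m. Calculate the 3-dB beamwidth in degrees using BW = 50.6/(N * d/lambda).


7.46 deg


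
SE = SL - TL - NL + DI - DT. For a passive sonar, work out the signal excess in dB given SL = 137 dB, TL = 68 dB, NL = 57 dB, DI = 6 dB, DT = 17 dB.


SE = SL - TL - NL + DI - DT = 137 - 68 - 57 + 6 - 17 = 1

1 dB


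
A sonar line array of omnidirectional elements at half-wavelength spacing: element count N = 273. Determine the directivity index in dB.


DI = 10*log10(273) = 24.36

24.36 dB


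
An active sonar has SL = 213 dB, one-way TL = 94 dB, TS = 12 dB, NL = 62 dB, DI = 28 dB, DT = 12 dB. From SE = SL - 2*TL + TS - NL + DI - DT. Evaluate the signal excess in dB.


SE = SL - 2*TL + TS - NL + DI - DT = 213 - 2*94 + (12) - 62 + 28 - 12 = -9

-9 dB


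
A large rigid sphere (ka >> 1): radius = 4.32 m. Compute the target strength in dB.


6.69 dB


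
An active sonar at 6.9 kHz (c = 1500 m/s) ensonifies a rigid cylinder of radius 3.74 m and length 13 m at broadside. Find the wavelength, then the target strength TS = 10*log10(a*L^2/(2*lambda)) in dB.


Step 1: lambda = c/f = 1500/6900 = 0.21739 m
Step 2: TS = 10*log10(a*L^2/(2*lambda)) = 10*log10(3.74*13^2/(2*0.21739)) = 31.62

31.62 dB


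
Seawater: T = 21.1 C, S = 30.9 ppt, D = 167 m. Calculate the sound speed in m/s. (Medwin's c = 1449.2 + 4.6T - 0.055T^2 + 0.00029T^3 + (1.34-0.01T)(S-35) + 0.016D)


c = 1449.2 + 4.6*21.1 - 0.055*21.1^2 + 0.00029*21.1^3 + (1.34 - 0.01*21.1)*(30.9 - 35) + 0.016*167 = 1522.54

1522.54 m/s


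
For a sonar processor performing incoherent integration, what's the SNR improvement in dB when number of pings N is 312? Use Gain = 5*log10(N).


Gain = 5*log10(312) = 12.47

12.47 dB


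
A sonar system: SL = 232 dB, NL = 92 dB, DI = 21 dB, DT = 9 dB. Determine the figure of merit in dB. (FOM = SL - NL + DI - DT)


FOM = SL - NL + DI - DT = 232 - 92 + 21 - 9 = 152

152 dB


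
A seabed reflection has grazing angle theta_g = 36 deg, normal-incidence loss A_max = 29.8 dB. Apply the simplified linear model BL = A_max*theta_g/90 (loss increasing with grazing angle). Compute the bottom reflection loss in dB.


BL = A_max * theta_g / 90 = 29.8 * 36 / 90 = 11.92

11.92 dB


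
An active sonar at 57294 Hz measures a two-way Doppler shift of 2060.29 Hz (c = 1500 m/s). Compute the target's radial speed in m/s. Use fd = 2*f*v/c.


From fd = 2*f*v/c, v = c*fd/(2*f) = 1500 * 2060.29 / (2*57294) = 26.97

26.97 m/s


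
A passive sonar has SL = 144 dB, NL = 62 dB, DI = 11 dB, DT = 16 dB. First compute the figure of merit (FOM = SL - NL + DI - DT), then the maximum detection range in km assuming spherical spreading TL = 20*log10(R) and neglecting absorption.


Step 1: FOM = SL - NL + DI - DT = 144 - 62 + 11 - 16 = 77 dB
Step 2: at max range FOM = TL = 20*log10(R), so R = 10^(77/20) = 7079.46 m = 7.08 km

7.08 km


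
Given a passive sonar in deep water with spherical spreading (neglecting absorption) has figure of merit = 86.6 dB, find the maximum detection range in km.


At max range FOM = TL, so 20*log10(R) = 86.6
R = 10^(86.6/20) = 21379.62 m = 21.38 km

21.38 km


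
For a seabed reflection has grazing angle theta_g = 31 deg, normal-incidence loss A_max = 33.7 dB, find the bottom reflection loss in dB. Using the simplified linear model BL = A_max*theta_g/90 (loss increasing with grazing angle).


BL = A_max * theta_g / 90 = 33.7 * 31 / 90 = 11.61

11.61 dB


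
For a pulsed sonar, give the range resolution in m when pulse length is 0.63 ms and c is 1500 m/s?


dR = c*tau/2 = 1500 * 0.63e-3 / 2 = 0.4725

0.4725 m


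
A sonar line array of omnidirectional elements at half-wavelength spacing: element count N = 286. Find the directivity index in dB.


DI = 10*log10(286) = 24.56

24.56 dB


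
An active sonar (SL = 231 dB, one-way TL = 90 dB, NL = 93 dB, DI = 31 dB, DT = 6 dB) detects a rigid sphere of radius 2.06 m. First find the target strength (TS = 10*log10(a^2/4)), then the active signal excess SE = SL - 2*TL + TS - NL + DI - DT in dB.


Step 1: TS = 10*log10(2.06^2/4) = 0.26 dB
Step 2: SE = SL - 2*TL + TS - NL + DI - DT = 231 - 2*90 + (0.26) - 93 + 31 - 6 = -16.74

-16.74 dB


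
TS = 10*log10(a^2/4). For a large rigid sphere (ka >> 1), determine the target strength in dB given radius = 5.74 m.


TS = 10*log10(5.74^2 / 4) = 10*log10(8.2369) = 9.16

9.16 dB


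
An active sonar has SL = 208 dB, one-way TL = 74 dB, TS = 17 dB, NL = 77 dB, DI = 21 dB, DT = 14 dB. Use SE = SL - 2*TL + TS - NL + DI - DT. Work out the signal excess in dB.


SE = SL - 2*TL + TS - NL + DI - DT = 208 - 2*74 + (17) - 77 + 21 - 14 = 7

7 dB


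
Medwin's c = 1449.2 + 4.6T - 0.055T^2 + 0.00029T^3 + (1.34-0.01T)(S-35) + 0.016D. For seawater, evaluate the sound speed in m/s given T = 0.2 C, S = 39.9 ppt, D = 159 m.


c = 1449.2 + 4.6*0.2 - 0.055*0.2^2 + 0.00029*0.2^3 + (1.34 - 0.01*0.2)*(39.9 - 35) + 0.016*159 = 1459.22

1459.22 m/s


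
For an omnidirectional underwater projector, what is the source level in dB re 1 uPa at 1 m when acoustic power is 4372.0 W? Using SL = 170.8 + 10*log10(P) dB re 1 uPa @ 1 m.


207.21 dB


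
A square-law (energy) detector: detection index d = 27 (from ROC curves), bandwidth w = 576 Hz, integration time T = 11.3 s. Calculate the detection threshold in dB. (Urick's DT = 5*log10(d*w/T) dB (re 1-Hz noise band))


DT = 5*log10(d*w/T) = 5*log10(27 * 576 / 11.3) = 5*log10(1376.28) = 15.69

15.69 dB


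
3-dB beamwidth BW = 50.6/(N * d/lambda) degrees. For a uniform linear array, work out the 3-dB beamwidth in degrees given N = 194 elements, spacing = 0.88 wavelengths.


BW = 50.6 / (194 * 0.88) = 50.6 / 170.72 = 0.3

0.3 deg


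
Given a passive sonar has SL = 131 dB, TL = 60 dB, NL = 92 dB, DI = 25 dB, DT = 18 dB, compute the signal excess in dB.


SE = SL - TL - NL + DI - DT = 131 - 60 - 92 + 25 - 18 = -14

-14 dB


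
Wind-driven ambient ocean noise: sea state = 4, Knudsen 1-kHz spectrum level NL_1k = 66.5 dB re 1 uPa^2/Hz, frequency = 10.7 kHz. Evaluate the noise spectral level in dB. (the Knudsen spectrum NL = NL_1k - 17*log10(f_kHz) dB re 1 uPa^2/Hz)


NL = NL_1k - 17*log10(f_kHz) = 66.5 - 17*log10(10.7) = 66.5 - (17.5) = 49.0

49.0 dB


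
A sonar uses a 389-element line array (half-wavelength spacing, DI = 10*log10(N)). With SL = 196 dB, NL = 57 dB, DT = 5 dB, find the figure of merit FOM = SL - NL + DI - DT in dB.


159.9 dB


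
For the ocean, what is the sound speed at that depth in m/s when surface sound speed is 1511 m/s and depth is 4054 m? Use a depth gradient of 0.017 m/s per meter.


c = 1511 + 0.017 * 4054 = 1579.918

1579.918 m/s


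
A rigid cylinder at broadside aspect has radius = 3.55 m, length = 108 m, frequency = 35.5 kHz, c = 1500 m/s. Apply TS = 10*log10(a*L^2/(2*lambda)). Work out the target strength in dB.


lambda = 1500/35500 = 0.04225 m
TS = 10*log10(3.55*108^2/(2*0.04225)) = 56.9

56.9 dB


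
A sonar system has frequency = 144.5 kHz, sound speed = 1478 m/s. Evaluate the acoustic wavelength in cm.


lambda = c/f = 1478 / 144500 = 0.0102 m = 1.02 cm

1.02 cm


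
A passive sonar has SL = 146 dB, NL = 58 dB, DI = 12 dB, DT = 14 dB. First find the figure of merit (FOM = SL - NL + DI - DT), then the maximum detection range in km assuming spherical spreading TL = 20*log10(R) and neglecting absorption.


Step 1: FOM = SL - NL + DI - DT = 146 - 58 + 12 - 14 = 86 dB
Step 2: at max range FOM = TL = 20*log10(R), so R = 10^(86/20) = 19952.62 m = 19.95 km

19.95 km


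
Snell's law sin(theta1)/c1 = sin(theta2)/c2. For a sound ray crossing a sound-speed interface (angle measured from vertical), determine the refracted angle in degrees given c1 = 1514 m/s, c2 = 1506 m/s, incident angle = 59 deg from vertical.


58.5 deg


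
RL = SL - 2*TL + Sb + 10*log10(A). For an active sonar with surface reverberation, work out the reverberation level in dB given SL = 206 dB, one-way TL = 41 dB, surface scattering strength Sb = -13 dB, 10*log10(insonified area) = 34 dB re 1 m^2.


RL = SL - 2*TL + Sb + 10*log10(A) = 206 - 2*41 + (-13) + 34 = 145

145 dB


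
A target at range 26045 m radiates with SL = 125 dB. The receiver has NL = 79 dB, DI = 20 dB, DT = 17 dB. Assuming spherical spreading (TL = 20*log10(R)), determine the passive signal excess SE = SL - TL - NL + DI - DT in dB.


Step 1: TL = 20*log10(26045) = 88.31 dB
Step 2: SE = 125 - 88.31 - 79 + 20 - 17 = -39.31

-39.31 dB


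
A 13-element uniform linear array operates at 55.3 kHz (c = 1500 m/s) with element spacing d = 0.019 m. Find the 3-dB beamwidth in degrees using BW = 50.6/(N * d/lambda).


5.56 deg


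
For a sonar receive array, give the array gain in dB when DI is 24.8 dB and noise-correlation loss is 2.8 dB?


AG = DI - L_corr = 24.8 - 2.8 = 22.0

22.0 dB


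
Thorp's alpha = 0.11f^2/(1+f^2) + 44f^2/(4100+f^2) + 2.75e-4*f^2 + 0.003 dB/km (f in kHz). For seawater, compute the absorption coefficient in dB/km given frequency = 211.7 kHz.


f^2 = 44816.89
alpha = 0.11*44816.89/(1+44816.89) + 44*44816.89/(4100+44816.89) + 2.75e-4*44816.89 + 0.003 = 52.75

52.75 dB/km


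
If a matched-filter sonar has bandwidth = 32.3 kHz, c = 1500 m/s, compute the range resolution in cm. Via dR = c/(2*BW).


dR = c/(2*BW) = 1500 / (2 * 32.3e3) = 0.0232 m = 2.32 cm

2.32 cm


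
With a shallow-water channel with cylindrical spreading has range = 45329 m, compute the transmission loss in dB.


TL = 10*log10(45329) = 46.56

46.56 dB


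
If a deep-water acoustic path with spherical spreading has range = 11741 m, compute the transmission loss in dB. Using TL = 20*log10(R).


81.39 dB


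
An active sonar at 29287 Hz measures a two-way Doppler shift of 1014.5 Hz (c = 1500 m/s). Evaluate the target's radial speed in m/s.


From fd = 2*f*v/c, v = c*fd/(2*f) = 1500 * 1014.5 / (2*29287) = 25.98

25.98 m/s


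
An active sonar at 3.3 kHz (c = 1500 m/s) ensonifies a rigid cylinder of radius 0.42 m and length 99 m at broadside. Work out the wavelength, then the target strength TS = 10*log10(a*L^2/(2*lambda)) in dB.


Step 1: lambda = c/f = 1500/3300 = 0.45455 m
Step 2: TS = 10*log10(a*L^2/(2*lambda)) = 10*log10(0.42*99^2/(2*0.45455)) = 36.56

36.56 dB


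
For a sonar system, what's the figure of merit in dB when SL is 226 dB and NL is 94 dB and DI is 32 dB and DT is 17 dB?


FOM = SL - NL + DI - DT = 226 - 94 + 32 - 17 = 147

147 dB


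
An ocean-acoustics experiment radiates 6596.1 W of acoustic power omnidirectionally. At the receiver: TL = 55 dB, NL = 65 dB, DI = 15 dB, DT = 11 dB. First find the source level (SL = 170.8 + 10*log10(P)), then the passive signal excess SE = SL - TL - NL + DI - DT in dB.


Step 1: SL = 170.8 + 10*log10(6596.1) = 208.99 dB
Step 2: SE = SL - TL - NL + DI - DT = 208.99 - 55 - 65 + 15 - 11 = 92.99

92.99 dB


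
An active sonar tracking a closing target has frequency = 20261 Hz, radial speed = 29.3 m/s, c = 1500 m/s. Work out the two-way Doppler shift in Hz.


fd = 2*f*v/c = 2 * 20261 * 29.3 / 1500 = 791.53

791.53 Hz


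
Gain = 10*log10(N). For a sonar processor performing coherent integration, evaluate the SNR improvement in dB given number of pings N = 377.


Gain = 10*log10(377) = 25.76

25.76 dB


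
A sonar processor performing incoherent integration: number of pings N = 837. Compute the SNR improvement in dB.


Gain = 5*log10(837) = 14.61

14.61 dB


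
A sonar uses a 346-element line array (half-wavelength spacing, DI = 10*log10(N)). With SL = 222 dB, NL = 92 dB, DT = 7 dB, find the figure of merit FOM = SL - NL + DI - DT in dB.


Step 1: DI = 10*log10(346) = 25.39 dB
Step 2: FOM = SL - NL + DI - DT = 222 - 92 + 25.39 - 7 = 148.39

148.39 dB


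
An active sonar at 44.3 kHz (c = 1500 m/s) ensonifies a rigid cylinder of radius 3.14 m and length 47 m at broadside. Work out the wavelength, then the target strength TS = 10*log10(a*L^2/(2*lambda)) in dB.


Step 1: lambda = c/f = 1500/44300 = 0.03386 m
Step 2: TS = 10*log10(a*L^2/(2*lambda)) = 10*log10(3.14*47^2/(2*0.03386)) = 50.1

50.1 dB


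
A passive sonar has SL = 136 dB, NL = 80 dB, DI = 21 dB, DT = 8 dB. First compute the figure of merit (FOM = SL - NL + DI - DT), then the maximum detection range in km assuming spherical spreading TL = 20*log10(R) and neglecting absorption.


Step 1: FOM = SL - NL + DI - DT = 136 - 80 + 21 - 8 = 69 dB
Step 2: at max range FOM = TL = 20*log10(R), so R = 10^(69/20) = 2818.38 m = 2.82 km

2.82 km


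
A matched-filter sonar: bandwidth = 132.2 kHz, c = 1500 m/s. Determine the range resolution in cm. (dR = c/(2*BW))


0.57 cm


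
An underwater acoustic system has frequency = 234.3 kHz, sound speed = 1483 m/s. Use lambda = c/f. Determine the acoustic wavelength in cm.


lambda = c/f = 1483 / 234300 = 0.0063 m = 0.63 cm

0.63 cm


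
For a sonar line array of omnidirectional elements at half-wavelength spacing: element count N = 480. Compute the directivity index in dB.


DI = 10*log10(480) = 26.81

26.81 dB


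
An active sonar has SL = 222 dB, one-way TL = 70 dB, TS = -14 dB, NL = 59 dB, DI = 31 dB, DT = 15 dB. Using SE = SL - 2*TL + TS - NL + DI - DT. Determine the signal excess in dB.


SE = SL - 2*TL + TS - NL + DI - DT = 222 - 2*70 + (-14) - 59 + 31 - 15 = 25

25 dB


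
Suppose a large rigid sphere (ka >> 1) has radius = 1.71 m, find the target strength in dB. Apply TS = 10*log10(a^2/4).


TS = 10*log10(1.71^2 / 4) = 10*log10(0.731025) = -1.36

-1.36 dB


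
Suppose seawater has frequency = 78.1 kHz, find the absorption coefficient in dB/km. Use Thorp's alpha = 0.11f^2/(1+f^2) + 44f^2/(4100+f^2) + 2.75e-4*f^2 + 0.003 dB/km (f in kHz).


28.103 dB/km


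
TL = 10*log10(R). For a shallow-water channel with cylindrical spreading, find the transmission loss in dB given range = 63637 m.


48.04 dB


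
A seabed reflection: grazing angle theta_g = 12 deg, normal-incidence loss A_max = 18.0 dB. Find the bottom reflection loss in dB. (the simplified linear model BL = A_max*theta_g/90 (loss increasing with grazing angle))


BL = A_max * theta_g / 90 = 18.0 * 12 / 90 = 2.4

2.4 dB


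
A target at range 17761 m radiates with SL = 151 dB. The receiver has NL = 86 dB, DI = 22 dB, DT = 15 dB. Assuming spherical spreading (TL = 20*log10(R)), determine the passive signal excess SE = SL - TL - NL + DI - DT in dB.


Step 1: TL = 20*log10(17761) = 84.99 dB
Step 2: SE = 151 - 84.99 - 86 + 22 - 15 = -12.99

-12.99 dB


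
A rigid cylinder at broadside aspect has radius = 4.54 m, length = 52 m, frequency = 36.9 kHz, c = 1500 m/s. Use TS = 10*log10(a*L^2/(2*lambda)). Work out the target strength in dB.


lambda = 1500/36900 = 0.04065 m
TS = 10*log10(4.54*52^2/(2*0.04065)) = 51.79

51.79 dB


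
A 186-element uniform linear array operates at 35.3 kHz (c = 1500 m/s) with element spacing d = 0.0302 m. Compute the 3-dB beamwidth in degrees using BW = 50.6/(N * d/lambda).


Step 1: lambda = 1500/35300 = 0.04249 m
Step 2: d/lambda = 0.0302/0.04249 = 0.7108
Step 3: BW = 50.6/(N * d/lambda) = 50.6/(186 * 0.7108) = 0.38

0.38 deg


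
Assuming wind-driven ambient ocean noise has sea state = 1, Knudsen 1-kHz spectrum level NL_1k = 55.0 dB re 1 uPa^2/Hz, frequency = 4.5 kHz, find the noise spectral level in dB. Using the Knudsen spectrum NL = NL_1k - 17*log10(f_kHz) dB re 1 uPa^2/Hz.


NL = NL_1k - 17*log10(f_kHz) = 55.0 - 17*log10(4.5) = 55.0 - (11.1) = 43.9

43.9 dB


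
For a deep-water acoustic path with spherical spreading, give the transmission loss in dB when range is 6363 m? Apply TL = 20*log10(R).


76.07 dB


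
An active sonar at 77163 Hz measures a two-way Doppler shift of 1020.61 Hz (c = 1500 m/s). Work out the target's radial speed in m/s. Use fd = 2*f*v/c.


From fd = 2*f*v/c, v = c*fd/(2*f) = 1500 * 1020.61 / (2*77163) = 9.92

9.92 m/s


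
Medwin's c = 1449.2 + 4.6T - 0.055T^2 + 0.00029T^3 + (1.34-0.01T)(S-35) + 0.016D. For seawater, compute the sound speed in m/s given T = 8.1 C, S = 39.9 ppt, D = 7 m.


1489.29 m/s


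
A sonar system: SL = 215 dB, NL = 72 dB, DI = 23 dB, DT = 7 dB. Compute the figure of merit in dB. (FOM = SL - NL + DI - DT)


159 dB


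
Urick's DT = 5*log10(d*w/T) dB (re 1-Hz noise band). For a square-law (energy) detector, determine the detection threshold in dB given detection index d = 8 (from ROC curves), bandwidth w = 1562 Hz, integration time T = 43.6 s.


DT = 5*log10(d*w/T) = 5*log10(8 * 1562 / 43.6) = 5*log10(286.61) = 12.29

12.29 dB


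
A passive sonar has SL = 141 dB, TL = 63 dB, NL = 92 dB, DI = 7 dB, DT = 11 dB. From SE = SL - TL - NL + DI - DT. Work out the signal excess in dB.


-18 dB


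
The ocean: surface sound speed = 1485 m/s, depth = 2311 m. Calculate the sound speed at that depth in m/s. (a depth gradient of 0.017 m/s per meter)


c = 1485 + 0.017 * 2311 = 1524.287

1524.287 m/s


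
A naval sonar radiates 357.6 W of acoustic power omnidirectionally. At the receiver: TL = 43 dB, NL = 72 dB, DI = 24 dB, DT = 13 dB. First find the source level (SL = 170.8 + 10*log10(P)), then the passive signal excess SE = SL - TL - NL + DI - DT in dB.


Step 1: SL = 170.8 + 10*log10(357.6) = 196.33 dB
Step 2: SE = SL - TL - NL + DI - DT = 196.33 - 43 - 72 + 24 - 13 = 92.33

92.33 dB


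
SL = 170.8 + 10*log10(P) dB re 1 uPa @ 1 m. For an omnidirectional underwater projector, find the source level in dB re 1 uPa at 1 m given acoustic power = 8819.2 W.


SL = 170.8 + 10*log10(8819.2) = 170.8 + 39.45 = 210.25

210.25 dB


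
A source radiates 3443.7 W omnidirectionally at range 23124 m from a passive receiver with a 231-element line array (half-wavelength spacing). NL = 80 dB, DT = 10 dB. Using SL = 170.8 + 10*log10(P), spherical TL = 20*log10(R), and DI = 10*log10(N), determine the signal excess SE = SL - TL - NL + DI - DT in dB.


Step 1: SL = 170.8 + 10*log10(3443.7) = 206.17 dB
Step 2: TL = 20*log10(23124) = 87.28 dB
Step 3: DI = 10*log10(231) = 23.64 dB
Step 4: SE = SL - TL - NL + DI - DT = 206.17 - 87.28 - 80 + 23.64 - 10 = 52.53

52.53 dB


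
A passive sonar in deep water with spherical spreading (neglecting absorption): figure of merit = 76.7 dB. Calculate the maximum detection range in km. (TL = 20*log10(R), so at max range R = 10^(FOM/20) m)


At max range FOM = TL, so 20*log10(R) = 76.7
R = 10^(76.7/20) = 6839.12 m = 6.84 km

6.84 km


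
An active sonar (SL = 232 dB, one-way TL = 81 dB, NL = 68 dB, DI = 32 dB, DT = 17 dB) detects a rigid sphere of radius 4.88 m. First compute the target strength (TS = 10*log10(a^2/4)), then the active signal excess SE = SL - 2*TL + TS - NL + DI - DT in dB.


Step 1: TS = 10*log10(4.88^2/4) = 7.75 dB
Step 2: SE = SL - 2*TL + TS - NL + DI - DT = 232 - 2*81 + (7.75) - 68 + 32 - 17 = 24.75

24.75 dB


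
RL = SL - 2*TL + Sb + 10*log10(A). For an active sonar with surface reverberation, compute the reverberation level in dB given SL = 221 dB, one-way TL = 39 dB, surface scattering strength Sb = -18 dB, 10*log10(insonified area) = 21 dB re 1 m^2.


146 dB


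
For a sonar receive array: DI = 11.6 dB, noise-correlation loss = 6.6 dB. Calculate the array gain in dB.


5.0 dB


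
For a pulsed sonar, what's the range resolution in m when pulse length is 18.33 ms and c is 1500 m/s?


dR = c*tau/2 = 1500 * 18.33e-3 / 2 = 13.7475

13.7475 m


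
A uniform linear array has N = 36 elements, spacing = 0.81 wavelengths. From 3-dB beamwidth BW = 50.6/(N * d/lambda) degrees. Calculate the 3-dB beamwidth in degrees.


BW = 50.6 / (36 * 0.81) = 50.6 / 29.16 = 1.74

1.74 deg


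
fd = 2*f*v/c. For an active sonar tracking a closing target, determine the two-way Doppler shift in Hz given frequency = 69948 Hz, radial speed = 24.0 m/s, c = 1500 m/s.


fd = 2*f*v/c = 2 * 69948 * 24.0 / 1500 = 2238.34

2238.34 Hz


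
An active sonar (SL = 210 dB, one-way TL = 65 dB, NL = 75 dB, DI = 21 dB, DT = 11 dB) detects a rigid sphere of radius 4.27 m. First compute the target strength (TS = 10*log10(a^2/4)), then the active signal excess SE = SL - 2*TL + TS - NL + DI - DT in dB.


Step 1: TS = 10*log10(4.27^2/4) = 6.59 dB
Step 2: SE = SL - 2*TL + TS - NL + DI - DT = 210 - 2*65 + (6.59) - 75 + 21 - 11 = 21.59

21.59 dB


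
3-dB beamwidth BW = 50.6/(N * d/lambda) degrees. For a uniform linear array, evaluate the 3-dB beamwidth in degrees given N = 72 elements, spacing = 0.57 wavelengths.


BW = 50.6 / (72 * 0.57) = 50.6 / 41.04 = 1.23

1.23 deg


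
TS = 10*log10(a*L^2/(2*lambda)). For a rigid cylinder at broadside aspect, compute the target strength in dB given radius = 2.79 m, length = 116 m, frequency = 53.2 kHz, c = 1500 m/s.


58.23 dB


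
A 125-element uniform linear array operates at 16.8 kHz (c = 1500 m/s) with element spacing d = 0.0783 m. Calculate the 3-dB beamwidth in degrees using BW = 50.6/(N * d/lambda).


Step 1: lambda = 1500/16800 = 0.08929 m
Step 2: d/lambda = 0.0783/0.08929 = 0.8769
Step 3: BW = 50.6/(N * d/lambda) = 50.6/(125 * 0.8769) = 0.46

0.46 deg


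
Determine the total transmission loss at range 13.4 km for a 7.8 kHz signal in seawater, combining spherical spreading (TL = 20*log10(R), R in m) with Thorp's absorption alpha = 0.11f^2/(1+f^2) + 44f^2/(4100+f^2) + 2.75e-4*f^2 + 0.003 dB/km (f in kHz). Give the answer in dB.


92.88 dB


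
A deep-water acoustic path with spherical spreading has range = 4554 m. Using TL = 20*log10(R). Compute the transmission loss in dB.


73.17 dB


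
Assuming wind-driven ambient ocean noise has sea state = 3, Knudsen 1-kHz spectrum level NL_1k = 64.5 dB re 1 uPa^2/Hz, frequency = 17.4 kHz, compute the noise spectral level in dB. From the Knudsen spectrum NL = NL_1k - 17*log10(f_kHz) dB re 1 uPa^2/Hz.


43.41 dB


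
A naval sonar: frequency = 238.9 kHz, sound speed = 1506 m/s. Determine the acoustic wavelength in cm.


lambda = c/f = 1506 / 238900 = 0.0063 m = 0.63 cm

0.63 cm


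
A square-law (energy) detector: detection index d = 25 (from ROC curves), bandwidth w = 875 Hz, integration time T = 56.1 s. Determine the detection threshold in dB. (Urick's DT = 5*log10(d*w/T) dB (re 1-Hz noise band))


DT = 5*log10(d*w/T) = 5*log10(25 * 875 / 56.1) = 5*log10(389.93) = 12.95

12.95 dB


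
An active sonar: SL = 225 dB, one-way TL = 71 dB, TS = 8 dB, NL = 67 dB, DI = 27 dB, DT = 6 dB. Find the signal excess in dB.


SE = SL - 2*TL + TS - NL + DI - DT = 225 - 2*71 + (8) - 67 + 27 - 6 = 45

45 dB


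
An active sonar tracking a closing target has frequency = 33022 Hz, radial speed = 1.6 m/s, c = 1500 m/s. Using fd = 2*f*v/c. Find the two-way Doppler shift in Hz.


fd = 2*f*v/c = 2 * 33022 * 1.6 / 1500 = 70.45

70.45 Hz


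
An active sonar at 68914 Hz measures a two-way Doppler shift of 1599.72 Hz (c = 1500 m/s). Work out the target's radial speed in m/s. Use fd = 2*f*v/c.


17.41 m/s


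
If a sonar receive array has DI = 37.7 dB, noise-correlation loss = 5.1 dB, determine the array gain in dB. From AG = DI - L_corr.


AG = DI - L_corr = 37.7 - 5.1 = 32.6

32.6 dB


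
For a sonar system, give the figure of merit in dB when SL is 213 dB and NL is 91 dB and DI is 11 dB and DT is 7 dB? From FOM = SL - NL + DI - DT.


126 dB


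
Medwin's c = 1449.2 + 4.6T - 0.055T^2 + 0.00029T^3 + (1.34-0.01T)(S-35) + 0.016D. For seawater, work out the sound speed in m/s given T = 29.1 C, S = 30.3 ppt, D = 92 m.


c = 1449.2 + 4.6*29.1 - 0.055*29.1^2 + 0.00029*29.1^3 + (1.34 - 0.01*29.1)*(30.3 - 35) + 0.016*92 = 1540.17

1540.17 m/s


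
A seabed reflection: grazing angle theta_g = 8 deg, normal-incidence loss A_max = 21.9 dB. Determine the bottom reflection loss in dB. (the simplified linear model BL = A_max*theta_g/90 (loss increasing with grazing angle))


BL = A_max * theta_g / 90 = 21.9 * 8 / 90 = 1.95

1.95 dB


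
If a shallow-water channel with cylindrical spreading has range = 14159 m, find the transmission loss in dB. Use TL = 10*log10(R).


TL = 10*log10(14159) = 41.51

41.51 dB


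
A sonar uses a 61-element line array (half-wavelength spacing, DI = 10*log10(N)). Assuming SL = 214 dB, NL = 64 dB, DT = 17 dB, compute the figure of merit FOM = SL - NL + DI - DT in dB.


150.85 dB


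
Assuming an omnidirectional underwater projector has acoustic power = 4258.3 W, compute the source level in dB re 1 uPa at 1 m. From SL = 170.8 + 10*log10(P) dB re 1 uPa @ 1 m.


SL = 170.8 + 10*log10(4258.3) = 170.8 + 36.29 = 207.09

207.09 dB


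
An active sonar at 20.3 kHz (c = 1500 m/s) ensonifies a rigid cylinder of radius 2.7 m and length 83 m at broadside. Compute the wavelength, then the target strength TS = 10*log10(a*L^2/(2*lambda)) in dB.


Step 1: lambda = c/f = 1500/20300 = 0.07389 m
Step 2: TS = 10*log10(a*L^2/(2*lambda)) = 10*log10(2.7*83^2/(2*0.07389)) = 51.0

51.0 dB


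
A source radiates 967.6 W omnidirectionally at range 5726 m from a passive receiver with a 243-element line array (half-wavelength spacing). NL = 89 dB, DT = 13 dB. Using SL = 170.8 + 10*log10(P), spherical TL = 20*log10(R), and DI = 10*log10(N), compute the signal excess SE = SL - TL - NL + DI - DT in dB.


Step 1: SL = 170.8 + 10*log10(967.6) = 200.66 dB
Step 2: TL = 20*log10(5726) = 75.16 dB
Step 3: DI = 10*log10(243) = 23.86 dB
Step 4: SE = SL - TL - NL + DI - DT = 200.66 - 75.16 - 89 + 23.86 - 13 = 47.36

47.36 dB


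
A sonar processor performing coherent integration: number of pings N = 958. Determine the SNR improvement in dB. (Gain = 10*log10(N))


Gain = 10*log10(958) = 29.81

29.81 dB


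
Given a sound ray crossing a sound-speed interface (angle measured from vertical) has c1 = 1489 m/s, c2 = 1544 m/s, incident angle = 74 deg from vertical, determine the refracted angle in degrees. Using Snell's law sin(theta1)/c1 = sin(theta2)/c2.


85.39 deg


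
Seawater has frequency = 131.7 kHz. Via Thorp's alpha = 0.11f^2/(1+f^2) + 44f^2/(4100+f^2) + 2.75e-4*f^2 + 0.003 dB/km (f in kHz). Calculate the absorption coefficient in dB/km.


40.471 dB/km


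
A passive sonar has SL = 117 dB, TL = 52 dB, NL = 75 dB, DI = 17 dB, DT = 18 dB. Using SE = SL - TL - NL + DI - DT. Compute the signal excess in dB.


SE = SL - TL - NL + DI - DT = 117 - 52 - 75 + 17 - 18 = -11

-11 dB


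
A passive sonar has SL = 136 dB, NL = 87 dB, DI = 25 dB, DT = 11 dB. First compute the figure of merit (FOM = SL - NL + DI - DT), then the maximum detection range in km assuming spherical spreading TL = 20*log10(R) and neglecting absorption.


Step 1: FOM = SL - NL + DI - DT = 136 - 87 + 25 - 11 = 63 dB
Step 2: at max range FOM = TL = 20*log10(R), so R = 10^(63/20) = 1412.54 m = 1.41 km

1.41 km


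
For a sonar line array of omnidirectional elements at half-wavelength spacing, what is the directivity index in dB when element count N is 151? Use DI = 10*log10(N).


21.79 dB


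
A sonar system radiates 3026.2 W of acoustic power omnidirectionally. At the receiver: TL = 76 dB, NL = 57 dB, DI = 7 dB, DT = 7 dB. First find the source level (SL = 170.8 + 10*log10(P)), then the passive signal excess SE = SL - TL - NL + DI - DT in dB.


Step 1: SL = 170.8 + 10*log10(3026.2) = 205.61 dB
Step 2: SE = SL - TL - NL + DI - DT = 205.61 - 76 - 57 + 7 - 7 = 72.61

72.61 dB


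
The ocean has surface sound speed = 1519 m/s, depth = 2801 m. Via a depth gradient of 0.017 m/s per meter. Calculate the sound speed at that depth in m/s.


c = 1519 + 0.017 * 2801 = 1566.617

1566.617 m/s


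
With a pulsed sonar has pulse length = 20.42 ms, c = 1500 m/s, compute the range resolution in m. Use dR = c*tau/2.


15.315 m


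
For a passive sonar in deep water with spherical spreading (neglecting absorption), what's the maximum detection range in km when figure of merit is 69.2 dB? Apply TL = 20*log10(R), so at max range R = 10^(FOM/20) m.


2.88 km


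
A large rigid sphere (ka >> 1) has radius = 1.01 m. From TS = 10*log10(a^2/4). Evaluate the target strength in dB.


TS = 10*log10(1.01^2 / 4) = 10*log10(0.255025) = -5.93

-5.93 dB


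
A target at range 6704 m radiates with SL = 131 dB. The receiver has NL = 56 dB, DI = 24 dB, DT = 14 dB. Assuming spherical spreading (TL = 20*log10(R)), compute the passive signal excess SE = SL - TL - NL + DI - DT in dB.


Step 1: TL = 20*log10(6704) = 76.53 dB
Step 2: SE = 131 - 76.53 - 56 + 24 - 14 = 8.47

8.47 dB


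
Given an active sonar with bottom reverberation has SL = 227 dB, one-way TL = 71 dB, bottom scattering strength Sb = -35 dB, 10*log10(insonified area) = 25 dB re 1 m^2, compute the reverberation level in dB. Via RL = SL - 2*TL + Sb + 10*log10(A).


RL = SL - 2*TL + Sb + 10*log10(A) = 227 - 2*71 + (-35) + 25 = 75

75 dB


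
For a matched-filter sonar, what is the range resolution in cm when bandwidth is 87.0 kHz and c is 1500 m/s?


dR = c/(2*BW) = 1500 / (2 * 87.0e3) = 0.0086 m = 0.86 cm

0.86 cm


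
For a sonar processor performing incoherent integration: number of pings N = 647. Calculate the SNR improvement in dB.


Gain = 5*log10(647) = 14.05

14.05 dB


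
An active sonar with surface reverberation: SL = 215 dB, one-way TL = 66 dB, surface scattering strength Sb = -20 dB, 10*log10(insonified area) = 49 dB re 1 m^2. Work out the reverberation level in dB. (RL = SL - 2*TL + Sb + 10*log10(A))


RL = SL - 2*TL + Sb + 10*log10(A) = 215 - 2*66 + (-20) + 49 = 112

112 dB


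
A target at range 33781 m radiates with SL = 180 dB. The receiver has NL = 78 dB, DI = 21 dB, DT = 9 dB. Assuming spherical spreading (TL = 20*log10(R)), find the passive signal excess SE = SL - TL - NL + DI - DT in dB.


23.43 dB


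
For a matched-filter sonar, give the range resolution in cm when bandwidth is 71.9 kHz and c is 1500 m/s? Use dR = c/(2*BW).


dR = c/(2*BW) = 1500 / (2 * 71.9e3) = 0.0104 m = 1.04 cm

1.04 cm


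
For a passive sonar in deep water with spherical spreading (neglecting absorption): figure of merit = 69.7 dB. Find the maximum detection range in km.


At max range FOM = TL, so 20*log10(R) = 69.7
R = 10^(69.7/20) = 3054.92 m = 3.05 km

3.05 km


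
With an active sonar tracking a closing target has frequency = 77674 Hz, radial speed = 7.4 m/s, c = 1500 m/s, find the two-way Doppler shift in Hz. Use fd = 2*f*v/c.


766.38 Hz


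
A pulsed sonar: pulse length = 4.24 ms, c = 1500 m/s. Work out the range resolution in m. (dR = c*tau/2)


3.18 m


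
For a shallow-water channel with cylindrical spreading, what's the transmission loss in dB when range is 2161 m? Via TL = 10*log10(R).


TL = 10*log10(2161) = 33.35

33.35 dB


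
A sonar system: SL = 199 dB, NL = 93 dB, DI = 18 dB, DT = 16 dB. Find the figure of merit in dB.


FOM = SL - NL + DI - DT = 199 - 93 + 18 - 16 = 108

108 dB


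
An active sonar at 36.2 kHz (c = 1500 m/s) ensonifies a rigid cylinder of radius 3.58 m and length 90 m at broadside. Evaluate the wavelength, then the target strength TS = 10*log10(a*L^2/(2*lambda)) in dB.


Step 1: lambda = c/f = 1500/36200 = 0.04144 m
Step 2: TS = 10*log10(a*L^2/(2*lambda)) = 10*log10(3.58*90^2/(2*0.04144)) = 55.44

55.44 dB


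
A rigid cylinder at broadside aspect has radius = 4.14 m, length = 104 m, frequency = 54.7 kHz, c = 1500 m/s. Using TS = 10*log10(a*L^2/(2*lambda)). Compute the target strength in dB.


lambda = 1500/54700 = 0.02742 m
TS = 10*log10(4.14*104^2/(2*0.02742)) = 59.12

59.12 dB


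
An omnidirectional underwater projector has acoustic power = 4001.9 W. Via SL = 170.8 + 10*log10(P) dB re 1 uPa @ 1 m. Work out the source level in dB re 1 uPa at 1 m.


SL = 170.8 + 10*log10(4001.9) = 170.8 + 36.02 = 206.82

206.82 dB


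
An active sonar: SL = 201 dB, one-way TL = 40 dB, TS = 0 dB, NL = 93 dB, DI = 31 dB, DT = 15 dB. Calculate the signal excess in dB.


SE = SL - 2*TL + TS - NL + DI - DT = 201 - 2*40 + (0) - 93 + 31 - 15 = 44

44 dB


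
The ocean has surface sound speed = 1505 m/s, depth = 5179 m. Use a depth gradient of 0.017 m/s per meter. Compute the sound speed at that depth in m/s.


c = 1505 + 0.017 * 5179 = 1593.043

1593.043 m/s


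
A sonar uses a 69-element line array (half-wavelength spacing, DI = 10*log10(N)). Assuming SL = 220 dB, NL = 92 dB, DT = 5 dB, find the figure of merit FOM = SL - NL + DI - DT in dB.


Step 1: DI = 10*log10(69) = 18.39 dB
Step 2: FOM = SL - NL + DI - DT = 220 - 92 + 18.39 - 5 = 141.39

141.39 dB


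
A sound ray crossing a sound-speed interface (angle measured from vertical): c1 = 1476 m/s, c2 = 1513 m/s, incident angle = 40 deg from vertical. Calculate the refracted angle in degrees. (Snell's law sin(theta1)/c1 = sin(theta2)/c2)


41.22 deg


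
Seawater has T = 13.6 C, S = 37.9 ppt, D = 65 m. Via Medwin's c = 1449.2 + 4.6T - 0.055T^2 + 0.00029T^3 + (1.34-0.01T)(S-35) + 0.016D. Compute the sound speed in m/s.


1506.85 m/s


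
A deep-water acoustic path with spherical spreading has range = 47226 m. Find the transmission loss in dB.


93.48 dB


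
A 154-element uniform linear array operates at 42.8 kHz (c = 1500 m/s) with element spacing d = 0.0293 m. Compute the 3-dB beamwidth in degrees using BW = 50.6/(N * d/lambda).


0.39 deg


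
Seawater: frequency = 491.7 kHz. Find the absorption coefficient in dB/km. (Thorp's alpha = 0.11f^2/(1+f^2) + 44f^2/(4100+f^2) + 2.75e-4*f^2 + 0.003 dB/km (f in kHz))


f^2 = 241768.89
alpha = 0.11*241768.89/(1+241768.89) + 44*241768.89/(4100+241768.89) + 2.75e-4*241768.89 + 0.003 = 109.866

109.866 dB/km


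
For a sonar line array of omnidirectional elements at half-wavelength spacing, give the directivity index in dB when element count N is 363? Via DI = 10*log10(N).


DI = 10*log10(363) = 25.6

25.6 dB


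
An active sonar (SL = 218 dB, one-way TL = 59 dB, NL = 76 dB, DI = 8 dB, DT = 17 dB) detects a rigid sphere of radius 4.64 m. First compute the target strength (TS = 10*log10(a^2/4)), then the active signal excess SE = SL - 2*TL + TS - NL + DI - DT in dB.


Step 1: TS = 10*log10(4.64^2/4) = 7.31 dB
Step 2: SE = SL - 2*TL + TS - NL + DI - DT = 218 - 2*59 + (7.31) - 76 + 8 - 17 = 22.31

22.31 dB


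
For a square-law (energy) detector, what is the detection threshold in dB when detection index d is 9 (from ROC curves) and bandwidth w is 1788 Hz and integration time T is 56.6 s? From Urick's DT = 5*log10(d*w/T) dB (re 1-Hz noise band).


12.27 dB


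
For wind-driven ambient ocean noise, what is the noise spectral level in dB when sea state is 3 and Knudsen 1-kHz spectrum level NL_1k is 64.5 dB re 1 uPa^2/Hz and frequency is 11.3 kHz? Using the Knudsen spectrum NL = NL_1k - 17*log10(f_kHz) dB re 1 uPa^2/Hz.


NL = NL_1k - 17*log10(f_kHz) = 64.5 - 17*log10(11.3) = 64.5 - (17.9) = 46.6

46.6 dB


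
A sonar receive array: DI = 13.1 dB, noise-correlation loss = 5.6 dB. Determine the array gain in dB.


AG = DI - L_corr = 13.1 - 5.6 = 7.5

7.5 dB


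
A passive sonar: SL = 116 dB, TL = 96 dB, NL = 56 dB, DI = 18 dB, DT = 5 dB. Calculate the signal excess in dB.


SE = SL - TL - NL + DI - DT = 116 - 96 - 56 + 18 - 5 = -23

-23 dB


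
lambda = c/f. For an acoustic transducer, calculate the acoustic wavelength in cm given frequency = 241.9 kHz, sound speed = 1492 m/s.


lambda = c/f = 1492 / 241900 = 0.0062 m = 0.62 cm

0.62 cm


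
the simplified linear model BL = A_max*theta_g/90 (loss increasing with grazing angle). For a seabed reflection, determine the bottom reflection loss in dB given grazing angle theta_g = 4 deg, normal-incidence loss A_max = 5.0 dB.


BL = A_max * theta_g / 90 = 5.0 * 4 / 90 = 0.22

0.22 dB


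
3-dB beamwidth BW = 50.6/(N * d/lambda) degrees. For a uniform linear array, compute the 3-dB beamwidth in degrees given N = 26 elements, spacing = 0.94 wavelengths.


2.07 deg


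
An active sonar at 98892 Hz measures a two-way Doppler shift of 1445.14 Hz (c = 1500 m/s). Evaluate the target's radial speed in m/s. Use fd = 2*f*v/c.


From fd = 2*f*v/c, v = c*fd/(2*f) = 1500 * 1445.14 / (2*98892) = 10.96

10.96 m/s


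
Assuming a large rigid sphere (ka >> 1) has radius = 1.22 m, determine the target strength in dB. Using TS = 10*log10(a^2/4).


-4.29 dB


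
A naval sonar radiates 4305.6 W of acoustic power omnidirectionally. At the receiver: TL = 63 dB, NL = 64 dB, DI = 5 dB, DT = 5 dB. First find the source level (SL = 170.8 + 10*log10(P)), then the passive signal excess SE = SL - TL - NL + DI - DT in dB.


Step 1: SL = 170.8 + 10*log10(4305.6) = 207.14 dB
Step 2: SE = SL - TL - NL + DI - DT = 207.14 - 63 - 64 + 5 - 5 = 80.14

80.14 dB


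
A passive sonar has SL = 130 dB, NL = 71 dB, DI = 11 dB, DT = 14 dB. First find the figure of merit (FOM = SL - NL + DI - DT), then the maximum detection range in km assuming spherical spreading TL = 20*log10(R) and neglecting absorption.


Step 1: FOM = SL - NL + DI - DT = 130 - 71 + 11 - 14 = 56 dB
Step 2: at max range FOM = TL = 20*log10(R), so R = 10^(56/20) = 630.96 m = 0.63 km

0.63 km


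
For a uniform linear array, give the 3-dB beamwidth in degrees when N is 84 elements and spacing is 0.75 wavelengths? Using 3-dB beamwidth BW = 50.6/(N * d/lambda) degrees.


0.8 deg


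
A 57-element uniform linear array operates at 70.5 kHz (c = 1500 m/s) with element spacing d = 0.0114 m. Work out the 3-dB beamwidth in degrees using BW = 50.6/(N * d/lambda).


Step 1: lambda = 1500/70500 = 0.02128 m
Step 2: d/lambda = 0.0114/0.02128 = 0.5357
Step 3: BW = 50.6/(N * d/lambda) = 50.6/(57 * 0.5357) = 1.66

1.66 deg


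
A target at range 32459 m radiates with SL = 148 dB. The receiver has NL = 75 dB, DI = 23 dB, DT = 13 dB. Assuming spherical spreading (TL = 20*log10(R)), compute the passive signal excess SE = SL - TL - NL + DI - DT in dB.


-7.23 dB
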